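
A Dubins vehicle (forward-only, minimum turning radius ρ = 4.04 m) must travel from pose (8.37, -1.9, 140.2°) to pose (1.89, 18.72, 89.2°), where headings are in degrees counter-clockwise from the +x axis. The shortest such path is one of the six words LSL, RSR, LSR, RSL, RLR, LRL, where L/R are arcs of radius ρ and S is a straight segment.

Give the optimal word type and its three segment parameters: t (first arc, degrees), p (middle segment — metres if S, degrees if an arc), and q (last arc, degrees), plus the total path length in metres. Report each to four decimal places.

Let ψ = atan2(Δy, Δx) = atan2(20.62, -6.48) = 107.4457° be the start→goal bearing.
Normalize: d = |goal − start| / ρ = 21.614227/4.04 = 5.350056, α = (θ_start − ψ) mod 360° = 32.7543° = 0.571670 rad, β = (θ_goal − ψ) mod 360° = 341.7543° = 5.964737 rad.
Common terms: sin α = 0.541037, cos α = 0.840999, sin β = -0.313093, cos β = 0.949722, cos(α−β) = 0.629320, d² = 28.623101. Work in radians in the unit-radius frame; every candidate has L = ρ·(t + p + q).
LSL: p² = 2 + d² − 2cos(α−β) + 2d(sin α − sin β) = 38.503749; p = √p² = 6.205139; φ = atan2(cos β − cos α, d + sin α − sin β) = 0.017522 rad; t = (φ − α) mod 2π = 5.729038 rad, q = (β − φ) mod 2π = 5.947215 rad → L = 4.04·(5.729038 + 6.205139 + 5.947215) = 4.04·17.881392 = 72.240822 m
RSR: p² = 2 + d² − 2cos(α−β) + 2d(sin β − sin α) = 20.225171; p = √p² = 4.497240; φ = atan2(cos α − cos β, d − sin α + sin β) = -0.024178 rad; t = (α − φ) mod 2π = 0.595848 rad, q = (φ − β) mod 2π = 0.294270 rad → L = 4.04·(0.595848 + 4.497240 + 0.294270) = 4.04·5.387358 = 21.764927 m
LSR: p² = d² − 2 + 2cos(α−β) + 2d(sin α + sin β) = 30.320765; p = √p² = 5.506429; φ = atan2(−cos α − cos β, d + sin α + sin β) − atan2(−2, p) = 0.037756 rad; t = (φ − α) mod 2π = 5.749272 rad, q = (φ − β) mod 2π = 0.356205 rad → L = 4.04·(5.749272 + 5.506429 + 0.356205) = 4.04·11.611906 = 46.912101 m
RSL: p² = d² − 2 + 2cos(α−β) − 2d(sin α + sin β) = 25.442718; p = √p² = 5.044078; φ = atan2(cos α + cos β, d − sin α − sin β) − atan2(2, p) = -0.041166 rad; t = (α − φ) mod 2π = 0.612835 rad, q = (β − φ) mod 2π = 6.005903 rad → L = 4.04·(0.612835 + 5.044078 + 6.005903) = 4.04·11.662816 = 47.117775 m
RLR: c = (6 − d² + 2cos(α−β) + 2d(sin α − sin β))/8 = -1.528146, |c| > 1 → infeasible
LRL: c = (6 − d² + 2cos(α−β) − 2d(sin α − sin β))/8 = -3.812969, |c| > 1 → infeasible
Shortest: RSR with L = 21.764927 m ≈ 21.7649 m
Convert RSR to answer units (arcs ×180/π): t = 0.595848·180/π = 34.1396°, p = ρ·p = 4.04·4.497240 = 18.1689 m, q = 0.294270·180/π = 16.8604°, L = 21.7649 m.

RSR: t = 34.1396°, p = 18.1689 m, q = 16.8604°, L = 21.7649 m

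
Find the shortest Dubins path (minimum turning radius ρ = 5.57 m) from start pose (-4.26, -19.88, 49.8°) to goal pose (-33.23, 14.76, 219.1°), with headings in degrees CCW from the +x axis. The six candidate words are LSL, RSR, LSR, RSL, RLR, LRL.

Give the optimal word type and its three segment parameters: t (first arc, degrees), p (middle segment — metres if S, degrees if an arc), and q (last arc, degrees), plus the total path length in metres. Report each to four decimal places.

LSL: t = 78.6303°, p = 34.1121 m, q = 90.6697°, L = 50.5706 m

Let ψ = atan2(Δy, Δx) = atan2(34.64, -28.97) = 129.9063° be the start→goal bearing.
Normalize: d = |goal − start| / ρ = 45.157397/5.57 = 8.107253, α = (θ_start − ψ) mod 360° = 279.8937° = 4.885067 rad, β = (θ_goal − ψ) mod 360° = 89.1937° = 1.556724 rad.
Common terms: sin α = -0.985128, cos α = 0.171821, sin β = 0.999901, cos β = 0.014072, cos(α−β) = -0.982613, d² = 65.727545. Work in radians in the unit-radius frame; every candidate has L = ρ·(t + p + q).
LSL: p² = 2 + d² − 2cos(α−β) + 2d(sin α − sin β) = 37.506504; p = √p² = 6.124255; φ = atan2(cos β − cos α, d + sin α − sin β) = -0.025761 rad; t = (φ − α) mod 2π = 1.372358 rad, q = (β − φ) mod 2π = 1.582485 rad → L = 5.57·(1.372358 + 6.124255 + 1.582485) = 5.57·9.079098 = 50.570575 m
RSR: p² = 2 + d² − 2cos(α−β) + 2d(sin β − sin α) = 101.879036; p = √p² = 10.093515; φ = atan2(cos α − cos β, d − sin α + sin β) = 0.015629 rad; t = (α − φ) mod 2π = 4.869437 rad, q = (φ − β) mod 2π = 4.742091 rad → L = 5.57·(4.869437 + 10.093515 + 4.742091) = 5.57·19.705043 = 109.757088 m
LSR: p² = d² − 2 + 2cos(α−β) + 2d(sin α + sin β) = 62.001852; p = √p² = 7.874126; φ = atan2(−cos α − cos β, d + sin α + sin β) − atan2(−2, p) = 0.225853 rad; t = (φ − α) mod 2π = 1.623972 rad, q = (φ − β) mod 2π = 4.952314 rad → L = 5.57·(1.623972 + 7.874126 + 4.952314) = 5.57·14.450411 = 80.488792 m
RSL: p² = d² − 2 + 2cos(α−β) − 2d(sin α + sin β) = 61.522786; p = √p² = 7.843646; φ = atan2(cos α + cos β, d − sin α − sin β) − atan2(2, p) = -0.226696 rad; t = (α − φ) mod 2π = 5.111763 rad, q = (β − φ) mod 2π = 1.783420 rad → L = 5.57·(5.111763 + 7.843646 + 1.783420) = 5.57·14.738830 = 82.095281 m
RLR: c = (6 − d² + 2cos(α−β) + 2d(sin α − sin β))/8 = -11.734880, |c| > 1 → infeasible
LRL: c = (6 − d² + 2cos(α−β) − 2d(sin α − sin β))/8 = -3.688313, |c| > 1 → infeasible
Shortest: LSL with L = 50.570575 m ≈ 50.5706 m
Convert LSL to answer units (arcs ×180/π): t = 1.372358·180/π = 78.6303°, p = ρ·p = 5.57·6.124255 = 34.1121 m, q = 1.582485·180/π = 90.6697°, L = 50.5706 m.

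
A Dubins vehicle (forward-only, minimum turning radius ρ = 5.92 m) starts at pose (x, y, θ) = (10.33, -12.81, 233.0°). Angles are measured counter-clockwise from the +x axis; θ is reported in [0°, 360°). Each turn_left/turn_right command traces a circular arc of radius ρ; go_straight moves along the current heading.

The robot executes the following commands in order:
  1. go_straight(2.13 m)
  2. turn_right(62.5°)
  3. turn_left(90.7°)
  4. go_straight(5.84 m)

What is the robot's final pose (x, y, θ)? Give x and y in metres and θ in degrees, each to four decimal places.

(-4.3777, -27.4915, 261.2000°)

set_pose: (x, y, θ) = (10.3300, -12.8100, 233.0000°), ρ = 5.92
go_straight(2.13): x += 2.13·cos θ, y += 2.13·sin θ → (9.0481, -14.5111, 233.0000°)
turn_right(62.5°): centre at ρ to the right, rotate −62.5° → (3.3431, -16.7872, 170.5000°)
turn_left(90.7°): centre at ρ to the left, rotate +90.7° → (-3.4843, -21.7203, 261.2000°)
go_straight(5.84): x += 5.84·cos θ, y += 5.84·sin θ → (-4.3777, -27.4915, 261.2000°)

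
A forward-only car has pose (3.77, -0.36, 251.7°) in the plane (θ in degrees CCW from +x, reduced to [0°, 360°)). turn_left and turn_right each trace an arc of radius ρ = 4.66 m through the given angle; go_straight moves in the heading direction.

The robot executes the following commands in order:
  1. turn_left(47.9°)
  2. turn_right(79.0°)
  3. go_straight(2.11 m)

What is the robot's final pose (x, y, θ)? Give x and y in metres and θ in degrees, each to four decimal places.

(1.5212, -11.3381, 220.6000°)

set_pose: (x, y, θ) = (3.7700, -0.3600, 251.7000°), ρ = 4.66
turn_left(47.9°): centre at ρ to the left, rotate +47.9° → (4.1425, -4.1250, 299.6000°)
turn_right(79.0°): centre at ρ to the right, rotate −79.0° → (3.1232, -9.9649, 220.6000°)
go_straight(2.11): x += 2.11·cos θ, y += 2.11·sin θ → (1.5212, -11.3381, 220.6000°)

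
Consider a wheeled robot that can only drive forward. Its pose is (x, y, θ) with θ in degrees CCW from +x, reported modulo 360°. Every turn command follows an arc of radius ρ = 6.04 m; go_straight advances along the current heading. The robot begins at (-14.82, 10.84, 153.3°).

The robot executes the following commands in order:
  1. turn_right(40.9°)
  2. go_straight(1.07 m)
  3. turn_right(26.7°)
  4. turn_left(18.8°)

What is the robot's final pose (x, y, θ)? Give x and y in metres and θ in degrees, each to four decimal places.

(-18.7122, 19.6433, 104.5000°)

set_pose: (x, y, θ) = (-14.8200, 10.8400, 153.3000°), ρ = 6.04
turn_right(40.9°): centre at ρ to the right, rotate −40.9° → (-17.6904, 13.9343, 112.4000°)
go_straight(1.07): x += 1.07·cos θ, y += 1.07·sin θ → (-18.0981, 14.9236, 112.4000°)
turn_right(26.7°): centre at ρ to the right, rotate −26.7° → (-18.5369, 17.6781, 85.7000°)
turn_left(18.8°): centre at ρ to the left, rotate +18.8° → (-18.7122, 19.6433, 104.5000°)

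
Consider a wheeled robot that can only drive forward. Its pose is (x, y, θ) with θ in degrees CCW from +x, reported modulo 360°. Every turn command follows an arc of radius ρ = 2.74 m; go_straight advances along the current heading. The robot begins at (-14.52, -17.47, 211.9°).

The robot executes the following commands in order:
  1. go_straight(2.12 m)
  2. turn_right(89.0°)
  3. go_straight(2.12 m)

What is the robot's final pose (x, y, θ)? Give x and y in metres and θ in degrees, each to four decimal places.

set_pose: (x, y, θ) = (-14.5200, -17.4700, 211.9000°), ρ = 2.74
go_straight(2.12): x += 2.12·cos θ, y += 2.12·sin θ → (-16.3198, -18.5903, 211.9000°)
turn_right(89.0°): centre at ρ to the right, rotate −89.0° → (-20.0683, -17.7524, 122.9000°)
go_straight(2.12): x += 2.12·cos θ, y += 2.12·sin θ → (-21.2198, -15.9724, 122.9000°)

(-21.2198, -15.9724, 122.9000°)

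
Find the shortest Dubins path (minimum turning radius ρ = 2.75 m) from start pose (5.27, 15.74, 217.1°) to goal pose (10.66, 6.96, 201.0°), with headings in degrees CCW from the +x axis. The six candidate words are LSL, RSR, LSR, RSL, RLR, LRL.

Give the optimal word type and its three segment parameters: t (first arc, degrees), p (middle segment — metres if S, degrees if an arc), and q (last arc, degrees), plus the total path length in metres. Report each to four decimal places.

Let ψ = atan2(Δy, Δx) = atan2(-8.78, 5.39) = -58.4544° be the start→goal bearing.
Normalize: d = |goal − start| / ρ = 10.302451/2.75 = 3.746346, α = (θ_start − ψ) mod 360° = 275.5544° = 4.809332 rad, β = (θ_goal − ψ) mod 360° = 259.4544° = 4.528334 rad.
Common terms: sin α = -0.995305, cos α = 0.096791, sin β = -0.983110, cos β = -0.183017, cos(α−β) = 0.960779, d² = 14.035107. Work in radians in the unit-radius frame; every candidate has L = ρ·(t + p + q).
LSL: p² = 2 + d² − 2cos(α−β) + 2d(sin α − sin β) = 14.022176; p = √p² = 3.744620; φ = atan2(cos β − cos α, d + sin α − sin β) = -0.074793 rad; t = (φ − α) mod 2π = 1.399061 rad, q = (β − φ) mod 2π = 4.603127 rad → L = 2.75·(1.399061 + 3.744620 + 4.603127) = 2.75·9.746807 = 26.803719 m
RSR: p² = 2 + d² − 2cos(α−β) + 2d(sin β − sin α) = 14.204923; p = √p² = 3.768942; φ = atan2(cos α − cos β, d − sin α + sin β) = 0.074309 rad; t = (α − φ) mod 2π = 4.735023 rad, q = (φ − β) mod 2π = 1.829160 rad → L = 2.75·(4.735023 + 3.768942 + 1.829160) = 2.75·10.333125 = 28.416094 m
LSR: p² = d² − 2 + 2cos(α−β) + 2d(sin α + sin β) = -0.866983 < 0 → infeasible
RSL: p² = d² − 2 + 2cos(α−β) − 2d(sin α + sin β) = 28.780315; p = √p² = 5.364729; φ = atan2(cos α + cos β, d − sin α − sin β) − atan2(2, p) = -0.371906 rad; t = (α − φ) mod 2π = 5.181238 rad, q = (β − φ) mod 2π = 4.900240 rad → L = 2.75·(5.181238 + 5.364729 + 4.900240) = 2.75·15.446207 = 42.477070 m
RLR: c = (6 − d² + 2cos(α−β) + 2d(sin α − sin β))/8 = -0.775615; p = 2π − arccos c = 3.824700 rad; φ = atan2(cos α − cos β, d − sin α + sin β) = 0.074309 rad; t = (α − φ + p/2) mod 2π = 0.364188 rad, q = (α − β − t + p) mod 2π = 3.741510 rad → L = 2.75·(0.364188 + 3.824700 + 3.741510) = 2.75·7.930397 = 21.808592 m
LRL: c = (6 − d² + 2cos(α−β) − 2d(sin α − sin β))/8 = -0.752772; p = 2π − arccos c = 3.860126 rad; φ = atan2(cos β − cos α, d + sin α − sin β) = -0.074793 rad; t = (φ − α + p/2) mod 2π = 3.329124 rad, q = (β − α − t + p) mod 2π = 0.250004 rad → L = 2.75·(3.329124 + 3.860126 + 0.250004) = 2.75·7.439254 = 20.457949 m
Shortest: LRL with L = 20.457949 m ≈ 20.4579 m
Convert LRL to answer units (arcs ×180/π): t = 3.329124·180/π = 190.7447°, p = 3.860126·180/π = 221.1689°, q = 0.250004·180/π = 14.3242°, L = 20.4579 m.

LRL: t = 190.7447°, p = 221.1689°, q = 14.3242°, L = 20.4579 m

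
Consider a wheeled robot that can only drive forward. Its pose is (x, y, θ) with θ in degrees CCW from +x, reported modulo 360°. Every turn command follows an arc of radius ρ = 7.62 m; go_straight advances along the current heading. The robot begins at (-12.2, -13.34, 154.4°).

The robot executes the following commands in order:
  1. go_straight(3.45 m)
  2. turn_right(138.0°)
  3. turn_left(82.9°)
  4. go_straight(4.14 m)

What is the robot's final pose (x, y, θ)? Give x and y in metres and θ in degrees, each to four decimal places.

set_pose: (x, y, θ) = (-12.2000, -13.3400, 154.4000°), ρ = 7.62
go_straight(3.45): x += 3.45·cos θ, y += 3.45·sin θ → (-15.3113, -11.8493, 154.4000°)
turn_right(138.0°): centre at ρ to the right, rotate −138.0° → (-14.1703, 2.3326, 16.4000°)
turn_left(82.9°): centre at ρ to the left, rotate +82.9° → (-8.8019, 10.8740, 99.3000°)
go_straight(4.14): x += 4.14·cos θ, y += 4.14·sin θ → (-9.4709, 14.9596, 99.3000°)

(-9.4709, 14.9596, 99.3000°)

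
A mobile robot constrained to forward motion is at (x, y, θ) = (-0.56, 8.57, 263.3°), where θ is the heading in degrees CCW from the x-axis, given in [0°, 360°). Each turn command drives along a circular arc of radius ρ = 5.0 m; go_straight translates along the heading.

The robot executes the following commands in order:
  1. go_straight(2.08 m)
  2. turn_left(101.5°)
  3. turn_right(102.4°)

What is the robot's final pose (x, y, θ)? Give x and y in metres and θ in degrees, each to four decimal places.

set_pose: (x, y, θ) = (-0.5600, 8.5700, 263.3000°), ρ = 5.0
go_straight(2.08): x += 2.08·cos θ, y += 2.08·sin θ → (-0.8027, 6.5042, 263.3000°)
turn_left(101.5°): centre at ρ to the left, rotate +101.5° → (4.5816, 0.9384, 364.8000° ≡ 4.8000°)
turn_right(102.4°): centre at ρ to the right, rotate −102.4° → (9.9560, -4.7054, -97.6000° ≡ 262.4000°)

(9.9560, -4.7054, 262.4000°)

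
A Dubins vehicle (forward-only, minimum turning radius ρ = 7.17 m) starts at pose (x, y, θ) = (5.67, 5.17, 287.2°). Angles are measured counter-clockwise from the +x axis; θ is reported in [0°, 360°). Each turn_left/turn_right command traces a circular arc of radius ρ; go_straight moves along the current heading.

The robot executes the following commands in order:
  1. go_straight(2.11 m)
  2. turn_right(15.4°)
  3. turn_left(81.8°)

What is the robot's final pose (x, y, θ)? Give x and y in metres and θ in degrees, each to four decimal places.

set_pose: (x, y, θ) = (5.6700, 5.1700, 287.2000°), ρ = 7.17
go_straight(2.11): x += 2.11·cos θ, y += 2.11·sin θ → (6.2939, 3.1544, 287.2000°)
turn_right(15.4°): centre at ρ to the right, rotate −15.4° → (6.6111, 1.2594, 271.8000°)
turn_left(81.8°): centre at ρ to the left, rotate +81.8° → (12.9783, -5.6407, 353.6000°)

(12.9783, -5.6407, 353.6000°)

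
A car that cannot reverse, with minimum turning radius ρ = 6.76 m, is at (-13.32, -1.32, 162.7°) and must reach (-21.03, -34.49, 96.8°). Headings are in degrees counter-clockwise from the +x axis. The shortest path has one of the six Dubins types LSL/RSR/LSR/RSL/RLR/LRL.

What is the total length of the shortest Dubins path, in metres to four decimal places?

63.1690 m

Let ψ = atan2(Δy, Δx) = atan2(-33.17, -7.71) = -103.0854° be the start→goal bearing.
Normalize: d = |goal − start| / ρ = 34.054266/6.76 = 5.037613, α = (θ_start − ψ) mod 360° = 265.7854° = 4.638831 rad, β = (θ_goal − ψ) mod 360° = 199.8854° = 3.488659 rad.
Common terms: sin α = -0.997296, cos α = -0.073492, sin β = -0.340140, cos β = -0.940375, cos(α−β) = 0.408330, d² = 25.377547. Work in radians in the unit-radius frame; every candidate has L = ρ·(t + p + q).
LSL: p² = 2 + d² − 2cos(α−β) + 2d(sin α − sin β) = 19.939894; p = √p² = 4.465411; φ = atan2(cos β − cos α, d + sin α − sin β) = -0.195373 rad; t = (φ − α) mod 2π = 1.448981 rad, q = (β − φ) mod 2π = 3.684032 rad → L = 6.76·(1.448981 + 4.465411 + 3.684032) = 6.76·9.598424 = 64.885348 m
RSR: p² = 2 + d² − 2cos(α−β) + 2d(sin β − sin α) = 33.181878; p = √p² = 5.760371; φ = atan2(cos α − cos β, d − sin α + sin β) = 0.151065 rad; t = (α − φ) mod 2π = 4.487766 rad, q = (φ − β) mod 2π = 2.945591 rad → L = 6.76·(4.487766 + 5.760371 + 2.945591) = 6.76·13.193729 = 89.189606 m
LSR: p² = d² − 2 + 2cos(α−β) + 2d(sin α + sin β) = 10.719238; p = √p² = 3.274025; φ = atan2(−cos α − cos β, d + sin α + sin β) − atan2(−2, p) = 0.815814 rad; t = (φ − α) mod 2π = 2.460169 rad, q = (φ − β) mod 2π = 3.610341 rad → L = 6.76·(2.460169 + 3.274025 + 3.610341) = 6.76·9.344534 = 63.169050 m
RSL: p² = d² − 2 + 2cos(α−β) − 2d(sin α + sin β) = 37.669178; p = √p² = 6.137522; φ = atan2(cos α + cos β, d − sin α − sin β) − atan2(2, p) = -0.472729 rad; t = (α − φ) mod 2π = 5.111560 rad, q = (β − φ) mod 2π = 3.961388 rad → L = 6.76·(5.111560 + 6.137522 + 3.961388) = 6.76·15.210470 = 102.822778 m
RLR: c = (6 − d² + 2cos(α−β) + 2d(sin α − sin β))/8 = -3.147735, |c| > 1 → infeasible
LRL: c = (6 − d² + 2cos(α−β) − 2d(sin α − sin β))/8 = -1.492487, |c| > 1 → infeasible
Shortest: LSR with L = 63.169050 m ≈ 63.1690 m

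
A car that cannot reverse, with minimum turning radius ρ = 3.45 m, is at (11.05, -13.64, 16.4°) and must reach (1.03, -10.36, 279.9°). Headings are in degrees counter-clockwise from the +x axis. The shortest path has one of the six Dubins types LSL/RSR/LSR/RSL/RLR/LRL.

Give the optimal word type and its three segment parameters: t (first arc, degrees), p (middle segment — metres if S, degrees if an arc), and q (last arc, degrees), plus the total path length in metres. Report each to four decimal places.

Let ψ = atan2(Δy, Δx) = atan2(3.28, -10.02) = 161.8744° be the start→goal bearing.
Normalize: d = |goal − start| / ρ = 10.543187/3.45 = 3.055996, α = (θ_start − ψ) mod 360° = 214.5256° = 3.744178 rad, β = (θ_goal − ψ) mod 360° = 118.0256° = 2.059936 rad.
Common terms: sin α = -0.566775, cos α = -0.823873, sin β = 0.882738, cos β = -0.469866, cos(α−β) = -0.113203, d² = 9.339114. Work in radians in the unit-radius frame; every candidate has L = ρ·(t + p + q).
LSL: p² = 2 + d² − 2cos(α−β) + 2d(sin α − sin β) = 2.706112; p = √p² = 1.645026; φ = atan2(cos β − cos α, d + sin α − sin β) = 0.216895 rad; t = (φ − α) mod 2π = 2.755902 rad, q = (β − φ) mod 2π = 1.843041 rad → L = 3.45·(2.755902 + 1.645026 + 1.843041) = 3.45·6.243969 = 21.541693 m
RSR: p² = 2 + d² − 2cos(α−β) + 2d(sin β − sin α) = 20.424928; p = √p² = 4.519395; φ = atan2(cos α − cos β, d − sin α + sin β) = -0.078411 rad; t = (α − φ) mod 2π = 3.822589 rad, q = (φ − β) mod 2π = 4.144839 rad → L = 3.45·(3.822589 + 4.519395 + 4.144839) = 3.45·12.486823 = 43.079538 m
LSR: p² = d² − 2 + 2cos(α−β) + 2d(sin α + sin β) = 9.043871; p = √p² = 3.007303; φ = atan2(−cos α − cos β, d + sin α + sin β) − atan2(−2, p) = 0.953236 rad; t = (φ − α) mod 2π = 3.492243 rad, q = (φ − β) mod 2π = 5.176486 rad → L = 3.45·(3.492243 + 3.007303 + 5.176486) = 3.45·11.676032 = 40.282309 m
RSL: p² = d² − 2 + 2cos(α−β) − 2d(sin α + sin β) = 5.181544; p = √p² = 2.276300; φ = atan2(cos α + cos β, d − sin α − sin β) − atan2(2, p) = -1.162006 rad; t = (α − φ) mod 2π = 4.906184 rad, q = (β − φ) mod 2π = 3.221942 rad → L = 3.45·(4.906184 + 2.276300 + 3.221942) = 3.45·10.404426 = 35.895271 m
RLR: c = (6 − d² + 2cos(α−β) + 2d(sin α − sin β))/8 = -1.553116, |c| > 1 → infeasible
LRL: c = (6 − d² + 2cos(α−β) − 2d(sin α − sin β))/8 = 0.661736; p = 2π − arccos c = 5.435521 rad; φ = atan2(cos β − cos α, d + sin α − sin β) = 0.216895 rad; t = (φ − α + p/2) mod 2π = 5.473662 rad, q = (β − α − t + p) mod 2π = 4.560801 rad → L = 3.45·(5.473662 + 5.435521 + 4.560801) = 3.45·15.469984 = 53.371446 m
Shortest: LSL with L = 21.541693 m ≈ 21.5417 m
Convert LSL to answer units (arcs ×180/π): t = 2.755902·180/π = 157.9015°, p = ρ·p = 3.45·1.645026 = 5.6753 m, q = 1.843041·180/π = 105.5985°, L = 21.5417 m.

LSL: t = 157.9015°, p = 5.6753 m, q = 105.5985°, L = 21.5417 m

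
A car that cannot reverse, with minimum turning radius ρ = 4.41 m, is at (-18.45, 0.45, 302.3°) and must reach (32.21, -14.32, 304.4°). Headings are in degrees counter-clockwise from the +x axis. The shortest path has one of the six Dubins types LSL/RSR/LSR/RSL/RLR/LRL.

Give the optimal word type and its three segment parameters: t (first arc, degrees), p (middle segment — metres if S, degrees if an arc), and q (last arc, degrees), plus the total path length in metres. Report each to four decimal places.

LSR: t = 44.0169°, p = 46.7056 m, q = 41.9169°, L = 53.3198 m

Let ψ = atan2(Δy, Δx) = atan2(-14.77, 50.66) = -16.2541° be the start→goal bearing.
Normalize: d = |goal − start| / ρ = 52.769200/4.41 = 11.965805, α = (θ_start − ψ) mod 360° = 318.5541° = 5.559818 rad, β = (θ_goal − ψ) mod 360° = 320.6541° = 5.596470 rad.
Common terms: sin α = -0.661912, cos α = 0.749581, sin β = -0.634000, cos β = 0.773333, cos(α−β) = 0.999328, d² = 143.180491. Work in radians in the unit-radius frame; every candidate has L = ρ·(t + p + q).
LSL: p² = 2 + d² − 2cos(α−β) + 2d(sin α − sin β) = 142.513855; p = √p² = 11.937917; φ = atan2(cos β − cos α, d + sin α − sin β) = 0.001990 rad; t = (φ − α) mod 2π = 0.725357 rad, q = (β − φ) mod 2π = 5.594481 rad → L = 4.41·(0.725357 + 11.937917 + 5.594481) = 4.41·18.257754 = 80.516695 m
RSR: p² = 2 + d² − 2cos(α−β) + 2d(sin β − sin α) = 143.849813; p = √p² = 11.993741; φ = atan2(cos α − cos β, d − sin α + sin β) = -0.001980 rad; t = (α − φ) mod 2π = 5.561799 rad, q = (φ − β) mod 2π = 0.684735 rad → L = 4.41·(5.561799 + 11.993741 + 0.684735) = 4.41·18.240274 = 80.439608 m
LSR: p² = d² − 2 + 2cos(α−β) + 2d(sin α + sin β) = 112.165874; p = √p² = 10.590839; φ = atan2(−cos α − cos β, d + sin α + sin β) − atan2(−2, p) = 0.044872 rad; t = (φ − α) mod 2π = 0.768239 rad, q = (φ − β) mod 2π = 0.731587 rad → L = 4.41·(0.768239 + 10.590839 + 0.731587) = 4.41·12.090665 = 53.319834 m
RSL: p² = d² − 2 + 2cos(α−β) − 2d(sin α + sin β) = 174.192421; p = √p² = 13.198198; φ = atan2(cos α + cos β, d − sin α − sin β) − atan2(2, p) = -0.036057 rad; t = (α − φ) mod 2π = 5.595875 rad, q = (β − φ) mod 2π = 5.632527 rad → L = 4.41·(5.595875 + 13.198198 + 5.632527) = 4.41·24.426600 = 107.721308 m
RLR: c = (6 − d² + 2cos(α−β) + 2d(sin α − sin β))/8 = -16.981227, |c| > 1 → infeasible
LRL: c = (6 − d² + 2cos(α−β) − 2d(sin α − sin β))/8 = -16.814232, |c| > 1 → infeasible
Shortest: LSR with L = 53.319834 m ≈ 53.3198 m
Convert LSR to answer units (arcs ×180/π): t = 0.768239·180/π = 44.0169°, p = ρ·p = 4.41·10.590839 = 46.7056 m, q = 0.731587·180/π = 41.9169°, L = 53.3198 m.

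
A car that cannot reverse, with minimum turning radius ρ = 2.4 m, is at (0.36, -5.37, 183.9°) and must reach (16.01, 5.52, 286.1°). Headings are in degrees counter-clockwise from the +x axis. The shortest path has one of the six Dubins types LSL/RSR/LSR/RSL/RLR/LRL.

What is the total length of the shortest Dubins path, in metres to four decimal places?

Let ψ = atan2(Δy, Δx) = atan2(10.89, 15.65) = 34.8320° be the start→goal bearing.
Normalize: d = |goal − start| / ρ = 19.066059/2.4 = 7.944191, α = (θ_start − ψ) mod 360° = 149.0680° = 2.601727 rad, β = (θ_goal − ψ) mod 360° = 251.2680° = 4.385454 rad.
Common terms: sin α = 0.514020, cos α = -0.857778, sin β = -0.947031, cos β = -0.321142, cos(α−β) = -0.211325, d² = 63.110174. Work in radians in the unit-radius frame; every candidate has L = ρ·(t + p + q).
LSL: p² = 2 + d² − 2cos(α−β) + 2d(sin α − sin β) = 88.746567; p = √p² = 9.420540; φ = atan2(cos β − cos α, d + sin α − sin β) = 0.056995 rad; t = (φ − α) mod 2π = 3.738453 rad, q = (β − φ) mod 2π = 4.328459 rad → L = 2.4·(3.738453 + 9.420540 + 4.328459) = 2.4·17.487451 = 41.969883 m
RSR: p² = 2 + d² − 2cos(α−β) + 2d(sin β − sin α) = 42.319079; p = √p² = 6.505312; φ = atan2(cos α − cos β, d − sin α + sin β) = -0.082586 rad; t = (α − φ) mod 2π = 2.684313 rad, q = (φ − β) mod 2π = 1.815146 rad → L = 2.4·(2.684313 + 6.505312 + 1.815146) = 2.4·11.004770 = 26.411449 m
LSR: p² = d² − 2 + 2cos(α−β) + 2d(sin α + sin β) = 53.807684; p = √p² = 7.335372; φ = atan2(−cos α − cos β, d + sin α + sin β) − atan2(−2, p) = 0.421867 rad; t = (φ − α) mod 2π = 4.103325 rad, q = (φ − β) mod 2π = 2.319598 rad → L = 2.4·(4.103325 + 7.335372 + 2.319598) = 2.4·13.758295 = 33.019907 m
RSL: p² = d² − 2 + 2cos(α−β) − 2d(sin α + sin β) = 67.567364; p = √p² = 8.219937; φ = atan2(cos α + cos β, d − sin α − sin β) − atan2(2, p) = -0.378485 rad; t = (α − φ) mod 2π = 2.980212 rad, q = (β − φ) mod 2π = 4.763939 rad → L = 2.4·(2.980212 + 8.219937 + 4.763939) = 2.4·15.964088 = 38.313810 m
RLR: c = (6 − d² + 2cos(α−β) + 2d(sin α − sin β))/8 = -4.289885, |c| > 1 → infeasible
LRL: c = (6 − d² + 2cos(α−β) − 2d(sin α − sin β))/8 = -10.093321, |c| > 1 → infeasible
Shortest: RSR with L = 26.411449 m ≈ 26.4114 m

26.4114 m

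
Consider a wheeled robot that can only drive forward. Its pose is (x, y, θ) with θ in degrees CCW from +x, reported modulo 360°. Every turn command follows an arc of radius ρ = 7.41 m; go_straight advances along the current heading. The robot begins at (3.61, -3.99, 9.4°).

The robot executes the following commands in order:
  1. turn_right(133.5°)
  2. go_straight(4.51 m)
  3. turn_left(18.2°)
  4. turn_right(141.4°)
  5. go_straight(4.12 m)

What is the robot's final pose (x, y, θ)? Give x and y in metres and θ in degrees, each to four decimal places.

set_pose: (x, y, θ) = (3.6100, -3.9900, 9.4000°), ρ = 7.41
turn_right(133.5°): centre at ρ to the right, rotate −133.5° → (10.9562, -15.4548, -124.1000° ≡ 235.9000°)
go_straight(4.51): x += 4.51·cos θ, y += 4.51·sin θ → (8.4277, -19.1894, 235.9000°)
turn_left(18.2°): centre at ρ to the left, rotate +18.2° → (7.4371, -21.3137, 254.1000°)
turn_right(141.4°): centre at ρ to the right, rotate −141.4° → (-6.5254, -22.1432, 112.7000°)
go_straight(4.12): x += 4.12·cos θ, y += 4.12·sin θ → (-8.1153, -18.3424, 112.7000°)

(-8.1153, -18.3424, 112.7000°)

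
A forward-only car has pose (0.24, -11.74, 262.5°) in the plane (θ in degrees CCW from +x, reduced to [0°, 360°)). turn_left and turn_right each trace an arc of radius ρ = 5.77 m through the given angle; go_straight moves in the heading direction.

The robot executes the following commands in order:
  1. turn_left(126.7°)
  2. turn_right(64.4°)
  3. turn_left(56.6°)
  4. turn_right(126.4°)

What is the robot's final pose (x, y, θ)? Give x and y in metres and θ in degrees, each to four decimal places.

set_pose: (x, y, θ) = (0.2400, -11.7400, 262.5000°), ρ = 5.77
turn_left(126.7°): centre at ρ to the left, rotate +126.7° → (8.7756, -17.5299, 389.2000° ≡ 29.2000°)
turn_right(64.4°): centre at ρ to the right, rotate −64.4° → (14.9166, -17.8517, -35.2000° ≡ 324.8000°)
turn_left(56.6°): centre at ρ to the left, rotate +56.6° → (20.3479, -18.5090, 381.4000° ≡ 21.4000°)
turn_right(126.4°): centre at ρ to the right, rotate −126.4° → (28.0266, -25.3746, -105.0000° ≡ 255.0000°)

(28.0266, -25.3746, 255.0000°)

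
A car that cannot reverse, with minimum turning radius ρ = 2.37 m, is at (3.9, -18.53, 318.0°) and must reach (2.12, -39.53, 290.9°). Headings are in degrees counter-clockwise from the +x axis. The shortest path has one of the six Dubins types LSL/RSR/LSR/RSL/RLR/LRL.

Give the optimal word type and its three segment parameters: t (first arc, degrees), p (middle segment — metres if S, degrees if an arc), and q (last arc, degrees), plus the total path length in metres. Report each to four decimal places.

Let ψ = atan2(Δy, Δx) = atan2(-21.00, -1.78) = -94.8449° be the start→goal bearing.
Normalize: d = |goal − start| / ρ = 21.075303/2.37 = 8.892533, α = (θ_start − ψ) mod 360° = 52.8449° = 0.922318 rad, β = (θ_goal − ψ) mod 360° = 25.7449° = 0.449334 rad.
Common terms: sin α = 0.797004, cos α = 0.603974, sin β = 0.434365, cos β = 0.900737, cos(α−β) = 0.890213, d² = 79.077142. Work in radians in the unit-radius frame; every candidate has L = ρ·(t + p + q).
LSL: p² = 2 + d² − 2cos(α−β) + 2d(sin α − sin β) = 85.746262; p = √p² = 9.259928; φ = atan2(cos β − cos α, d + sin α − sin β) = 0.032054 rad; t = (φ − α) mod 2π = 5.392921 rad, q = (β − φ) mod 2π = 0.417280 rad → L = 2.37·(5.392921 + 9.259928 + 0.417280) = 2.37·15.070129 = 35.716205 m
RSR: p² = 2 + d² − 2cos(α−β) + 2d(sin β − sin α) = 72.847171; p = √p² = 8.535055; φ = atan2(cos α − cos β, d − sin α + sin β) = -0.034777 rad; t = (α − φ) mod 2π = 0.957095 rad, q = (φ − β) mod 2π = 5.799075 rad → L = 2.37·(0.957095 + 8.535055 + 5.799075) = 2.37·15.291225 = 36.240203 m
LSR: p² = d² − 2 + 2cos(α−β) + 2d(sin α + sin β) = 100.757547; p = √p² = 10.037806; φ = atan2(−cos α − cos β, d + sin α + sin β) − atan2(−2, p) = 0.049122 rad; t = (φ − α) mod 2π = 5.409989 rad, q = (φ − β) mod 2π = 5.882973 rad → L = 2.37·(5.409989 + 10.037806 + 5.882973) = 2.37·21.330769 = 50.553922 m
RSL: p² = d² − 2 + 2cos(α−β) − 2d(sin α + sin β) = 56.957588; p = √p² = 7.547025; φ = atan2(cos α + cos β, d − sin α − sin β) − atan2(2, p) = -0.065111 rad; t = (α − φ) mod 2π = 0.987429 rad, q = (β − φ) mod 2π = 0.514445 rad → L = 2.37·(0.987429 + 7.547025 + 0.514445) = 2.37·9.048899 = 21.445892 m
RLR: c = (6 − d² + 2cos(α−β) + 2d(sin α − sin β))/8 = -8.105896, |c| > 1 → infeasible
LRL: c = (6 − d² + 2cos(α−β) − 2d(sin α − sin β))/8 = -9.718283, |c| > 1 → infeasible
Shortest: RSL with L = 21.445892 m ≈ 21.4459 m
Convert RSL to answer units (arcs ×180/π): t = 0.987429·180/π = 56.5755°, p = ρ·p = 2.37·7.547025 = 17.8864 m, q = 0.514445·180/π = 29.4755°, L = 21.4459 m.

RSL: t = 56.5755°, p = 17.8864 m, q = 29.4755°, L = 21.4459 m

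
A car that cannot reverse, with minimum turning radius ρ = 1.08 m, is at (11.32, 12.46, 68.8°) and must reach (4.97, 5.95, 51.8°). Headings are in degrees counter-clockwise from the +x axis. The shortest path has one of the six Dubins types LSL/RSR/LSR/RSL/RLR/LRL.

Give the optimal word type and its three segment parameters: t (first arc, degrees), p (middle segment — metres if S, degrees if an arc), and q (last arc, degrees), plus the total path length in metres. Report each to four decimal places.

Let ψ = atan2(Δy, Δx) = atan2(-6.51, -6.35) = -134.2872° be the start→goal bearing.
Normalize: d = |goal − start| / ρ = 9.094097/1.08 = 8.420460, α = (θ_start − ψ) mod 360° = 203.0872° = 3.544540 rad, β = (θ_goal − ψ) mod 360° = 186.0872° = 3.247834 rad.
Common terms: sin α = -0.392131, cos α = -0.919909, sin β = -0.106042, cos β = -0.994362, cos(α−β) = 0.956305, d² = 70.904150. Work in radians in the unit-radius frame; every candidate has L = ρ·(t + p + q).
LSL: p² = 2 + d² − 2cos(α−β) + 2d(sin α − sin β) = 66.173526; p = √p² = 8.134711; φ = atan2(cos β − cos α, d + sin α − sin β) = -0.009153 rad; t = (φ − α) mod 2π = 2.729493 rad, q = (β − φ) mod 2π = 3.256987 rad → L = 1.08·(2.729493 + 8.134711 + 3.256987) = 1.08·14.121191 = 15.250886 m
RSR: p² = 2 + d² − 2cos(α−β) + 2d(sin β − sin α) = 75.809554; p = √p² = 8.706868; φ = atan2(cos α − cos β, d − sin α + sin β) = 0.008551 rad; t = (α − φ) mod 2π = 3.535989 rad, q = (φ − β) mod 2π = 3.043902 rad → L = 1.08·(3.535989 + 8.706868 + 3.043902) = 1.08·15.286759 = 16.509700 m
LSR: p² = d² − 2 + 2cos(α−β) + 2d(sin α + sin β) = 62.427069; p = √p² = 7.901080; φ = atan2(−cos α − cos β, d + sin α + sin β) − atan2(−2, p) = 0.485009 rad; t = (φ − α) mod 2π = 3.223654 rad, q = (φ − β) mod 2π = 3.520360 rad → L = 1.08·(3.223654 + 7.901080 + 3.520360) = 1.08·14.645095 = 15.816702 m
RSL: p² = d² − 2 + 2cos(α−β) − 2d(sin α + sin β) = 79.206449; p = √p² = 8.899801; φ = atan2(cos α + cos β, d − sin α − sin β) − atan2(2, p) = -0.432481 rad; t = (α − φ) mod 2π = 3.977021 rad, q = (β − φ) mod 2π = 3.680315 rad → L = 1.08·(3.977021 + 8.899801 + 3.680315) = 1.08·16.557137 = 17.881708 m
RLR: c = (6 − d² + 2cos(α−β) + 2d(sin α − sin β))/8 = -8.476194, |c| > 1 → infeasible
LRL: c = (6 − d² + 2cos(α−β) − 2d(sin α − sin β))/8 = -7.271691, |c| > 1 → infeasible
Shortest: LSL with L = 15.250886 m ≈ 15.2509 m
Convert LSL to answer units (arcs ×180/π): t = 2.729493·180/π = 156.3884°, p = ρ·p = 1.08·8.134711 = 8.7855 m, q = 3.256987·180/π = 186.6116°, L = 15.2509 m.

LSL: t = 156.3884°, p = 8.7855 m, q = 186.6116°, L = 15.2509 m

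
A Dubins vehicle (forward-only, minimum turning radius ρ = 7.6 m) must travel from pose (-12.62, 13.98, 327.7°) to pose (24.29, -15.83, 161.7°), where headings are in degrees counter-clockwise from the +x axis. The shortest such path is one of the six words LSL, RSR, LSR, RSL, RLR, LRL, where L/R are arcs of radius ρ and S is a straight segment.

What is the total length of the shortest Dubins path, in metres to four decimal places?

68.3173 m

Let ψ = atan2(Δy, Δx) = atan2(-29.81, 36.91) = -38.9257° be the start→goal bearing.
Normalize: d = |goal − start| / ρ = 47.444538/7.6 = 6.242702, α = (θ_start − ψ) mod 360° = 6.6257° = 0.115641 rad, β = (θ_goal − ψ) mod 360° = 200.6257° = 3.501580 rad.
Common terms: sin α = 0.115383, cos α = 0.993321, sin β = -0.352262, cos β = -0.935901, cos(α−β) = -0.970296, d² = 38.971333. Work in radians in the unit-radius frame; every candidate has L = ρ·(t + p + q).
LSL: p² = 2 + d² − 2cos(α−β) + 2d(sin α − sin β) = 48.750667; p = √p² = 6.982168; φ = atan2(cos β − cos α, d + sin α − sin β) = -0.279949 rad; t = (φ − α) mod 2π = 5.887595 rad, q = (β − φ) mod 2π = 3.781529 rad → L = 7.6·(5.887595 + 6.982168 + 3.781529) = 7.6·16.651292 = 126.549818 m
RSR: p² = 2 + d² − 2cos(α−β) + 2d(sin β − sin α) = 37.073182; p = √p² = 6.088775; φ = atan2(cos α − cos β, d − sin α + sin β) = 0.322405 rad; t = (α − φ) mod 2π = 6.076421 rad, q = (φ − β) mod 2π = 3.104011 rad → L = 7.6·(6.076421 + 6.088775 + 3.104011) = 7.6·15.269207 = 116.045973 m
LSR: p² = d² − 2 + 2cos(α−β) + 2d(sin α + sin β) = 32.073215; p = √p² = 5.663322; φ = atan2(−cos α − cos β, d + sin α + sin β) − atan2(−2, p) = 0.329918 rad; t = (φ − α) mod 2π = 0.214277 rad, q = (φ − β) mod 2π = 3.111523 rad → L = 7.6·(0.214277 + 5.663322 + 3.111523) = 7.6·8.989122 = 68.317326 m
RSL: p² = d² − 2 + 2cos(α−β) − 2d(sin α + sin β) = 37.988268; p = √p² = 6.163462; φ = atan2(cos α + cos β, d − sin α − sin β) − atan2(2, p) = -0.304912 rad; t = (α − φ) mod 2π = 0.420553 rad, q = (β − φ) mod 2π = 3.806491 rad → L = 7.6·(0.420553 + 6.163462 + 3.806491) = 7.6·10.390507 = 78.967850 m
RLR: c = (6 − d² + 2cos(α−β) + 2d(sin α − sin β))/8 = -3.634148, |c| > 1 → infeasible
LRL: c = (6 − d² + 2cos(α−β) − 2d(sin α − sin β))/8 = -5.093833, |c| > 1 → infeasible
Shortest: LSR with L = 68.317326 m ≈ 68.3173 m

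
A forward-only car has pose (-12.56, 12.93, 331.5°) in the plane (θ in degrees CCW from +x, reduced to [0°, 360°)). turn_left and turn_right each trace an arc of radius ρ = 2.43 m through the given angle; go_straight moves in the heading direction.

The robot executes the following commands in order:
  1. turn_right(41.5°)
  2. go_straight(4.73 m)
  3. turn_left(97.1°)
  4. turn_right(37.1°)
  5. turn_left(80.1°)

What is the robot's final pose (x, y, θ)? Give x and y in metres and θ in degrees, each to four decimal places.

(-2.1921, 7.6446, 70.1000°)

set_pose: (x, y, θ) = (-12.5600, 12.9300, 331.5000°), ρ = 2.43
turn_right(41.5°): centre at ρ to the right, rotate −41.5° → (-11.4360, 11.6256, 290.0000°)
go_straight(4.73): x += 4.73·cos θ, y += 4.73·sin θ → (-9.8183, 7.1808, 290.0000°)
turn_left(97.1°): centre at ρ to the left, rotate +97.1° → (-6.4279, 5.8487, 387.1000° ≡ 27.1000°)
turn_right(37.1°): centre at ρ to the right, rotate −37.1° → (-4.8989, 6.0786, -10.0000° ≡ 350.0000°)
turn_left(80.1°): centre at ρ to the left, rotate +80.1° → (-2.1921, 7.6446, 430.1000° ≡ 70.1000°)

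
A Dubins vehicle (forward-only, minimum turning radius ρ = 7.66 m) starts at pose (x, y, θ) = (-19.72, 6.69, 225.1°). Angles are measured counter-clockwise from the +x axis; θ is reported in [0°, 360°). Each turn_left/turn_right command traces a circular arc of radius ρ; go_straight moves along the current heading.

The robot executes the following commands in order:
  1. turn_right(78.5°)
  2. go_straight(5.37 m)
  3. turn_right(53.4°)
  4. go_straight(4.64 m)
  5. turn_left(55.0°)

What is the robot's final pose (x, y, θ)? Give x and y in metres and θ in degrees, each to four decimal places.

(-41.1477, 25.3408, 148.2000°)

set_pose: (x, y, θ) = (-19.7200, 6.6900, 225.1000°), ρ = 7.66
turn_right(78.5°): centre at ρ to the right, rotate −78.5° → (-29.3626, 5.7020, 146.6000°)
go_straight(5.37): x += 5.37·cos θ, y += 5.37·sin θ → (-33.8457, 8.6581, 146.6000°)
turn_right(53.4°): centre at ρ to the right, rotate −53.4° → (-37.2771, 14.6255, 93.2000°)
go_straight(4.64): x += 4.64·cos θ, y += 4.64·sin θ → (-37.5361, 19.2582, 93.2000°)
turn_left(55.0°): centre at ρ to the left, rotate +55.0° → (-41.1477, 25.3408, 148.2000°)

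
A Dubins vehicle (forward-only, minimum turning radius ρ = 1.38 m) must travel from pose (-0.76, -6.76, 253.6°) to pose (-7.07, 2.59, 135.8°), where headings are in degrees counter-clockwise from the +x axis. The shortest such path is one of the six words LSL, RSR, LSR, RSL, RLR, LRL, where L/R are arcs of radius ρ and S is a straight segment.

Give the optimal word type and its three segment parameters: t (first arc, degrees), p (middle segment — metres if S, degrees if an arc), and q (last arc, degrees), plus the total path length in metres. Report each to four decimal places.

RSL: t = 142.9798°, p = 9.5552 m, q = 25.1798°, L = 13.6054 m

Let ψ = atan2(Δy, Δx) = atan2(9.35, -6.31) = 124.0141° be the start→goal bearing.
Normalize: d = |goal − start| / ρ = 11.280009/1.38 = 8.173919, α = (θ_start − ψ) mod 360° = 129.5859° = 2.261701 rad, β = (θ_goal − ψ) mod 360° = 11.7859° = 0.205703 rad.
Common terms: sin α = 0.770670, cos α = -0.637235, sin β = 0.204255, cos β = 0.978918, cos(α−β) = -0.466387, d² = 66.812959. Work in radians in the unit-radius frame; every candidate has L = ρ·(t + p + q).
LSL: p² = 2 + d² − 2cos(α−β) + 2d(sin α − sin β) = 79.005387; p = √p² = 8.888497; φ = atan2(cos β − cos α, d + sin α − sin β) = 0.182842 rad; t = (φ − α) mod 2π = 4.204327 rad, q = (β − φ) mod 2π = 0.022861 rad → L = 1.38·(4.204327 + 8.888497 + 0.022861) = 1.38·13.115685 = 18.099645 m
RSR: p² = 2 + d² − 2cos(α−β) + 2d(sin β − sin α) = 60.486079; p = √p² = 7.777280; φ = atan2(cos α − cos β, d − sin α + sin β) = -0.209330 rad; t = (α − φ) mod 2π = 2.471031 rad, q = (φ − β) mod 2π = 5.868153 rad → L = 1.38·(2.471031 + 7.777280 + 5.868153) = 1.38·16.116463 = 22.240719 m
LSR: p² = d² − 2 + 2cos(α−β) + 2d(sin α + sin β) = 79.818108; p = √p² = 8.934098; φ = atan2(−cos α − cos β, d + sin α + sin β) − atan2(−2, p) = 0.182901 rad; t = (φ − α) mod 2π = 4.204385 rad, q = (φ − β) mod 2π = 6.260383 rad → L = 1.38·(4.204385 + 8.934098 + 6.260383) = 1.38·19.398866 = 26.770435 m
RSL: p² = d² − 2 + 2cos(α−β) − 2d(sin α + sin β) = 47.942264; p = √p² = 6.924035; φ = atan2(cos α + cos β, d − sin α − sin β) − atan2(2, p) = -0.233768 rad; t = (α − φ) mod 2π = 2.495469 rad, q = (β − φ) mod 2π = 0.439471 rad → L = 1.38·(2.495469 + 6.924035 + 0.439471) = 1.38·9.858976 = 13.605386 m
RLR: c = (6 − d² + 2cos(α−β) + 2d(sin α − sin β))/8 = -6.560760, |c| > 1 → infeasible
LRL: c = (6 − d² + 2cos(α−β) − 2d(sin α − sin β))/8 = -8.875673, |c| > 1 → infeasible
Shortest: RSL with L = 13.605386 m ≈ 13.6054 m
Convert RSL to answer units (arcs ×180/π): t = 2.495469·180/π = 142.9798°, p = ρ·p = 1.38·6.924035 = 9.5552 m, q = 0.439471·180/π = 25.1798°, L = 13.6054 m.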